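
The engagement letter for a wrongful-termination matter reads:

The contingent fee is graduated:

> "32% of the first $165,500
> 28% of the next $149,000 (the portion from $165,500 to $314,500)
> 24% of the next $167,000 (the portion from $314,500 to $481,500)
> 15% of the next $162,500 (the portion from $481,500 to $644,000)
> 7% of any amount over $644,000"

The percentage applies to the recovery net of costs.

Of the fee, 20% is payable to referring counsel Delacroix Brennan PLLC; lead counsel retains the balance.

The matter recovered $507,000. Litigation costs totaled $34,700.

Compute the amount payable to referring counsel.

Fee base (net of costs): $507,000 − $34,700 = $472,300
First $165,500 at 32% = $52,960.00
Next $149,000 at 28% = $41,720.00
Remaining $157,800 at 24% = $37,872.00
Fee: $52,960.00 + $41,720.00 + $37,872.00 = $132,552.00
Referral share: 20% of $132,552.00 = $26,510.40; lead counsel retains $132,552.00 − $26,510.40 = $106,041.60.

$26,510.40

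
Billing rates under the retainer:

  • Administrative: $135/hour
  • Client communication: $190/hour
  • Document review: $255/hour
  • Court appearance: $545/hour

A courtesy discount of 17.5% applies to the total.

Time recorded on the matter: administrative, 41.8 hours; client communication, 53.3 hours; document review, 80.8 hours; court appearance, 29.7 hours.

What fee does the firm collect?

$43,362.41

Administrative: 41.8 × $135 = $5,643.00
Client communication: 53.3 × $190 = $10,127.00
Document review: 80.8 × $255 = $20,604.00
Court appearance: 29.7 × $545 = $16,186.50
Subtotal: $52,560.50
Less 17.5% discount: −$9,198.09
Total: $52,560.50 − $9,198.09 = $43,362.41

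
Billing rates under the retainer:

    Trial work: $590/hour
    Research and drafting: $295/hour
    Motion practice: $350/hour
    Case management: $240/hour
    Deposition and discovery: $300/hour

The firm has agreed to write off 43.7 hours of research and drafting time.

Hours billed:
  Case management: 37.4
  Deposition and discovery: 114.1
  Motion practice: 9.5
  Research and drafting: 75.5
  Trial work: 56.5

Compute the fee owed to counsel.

Trial work: 56.5 × $590 = $33,335.00
Research and drafting: 75.5 × $295 = $22,272.50
Motion practice: 9.5 × $350 = $3,325.00
Case management: 37.4 × $240 = $8,976.00
Deposition and discovery: 114.1 × $300 = $34,230.00
Subtotal: $102,138.50
Write-off: 43.7 × $295 = $12,891.50
Total: $102,138.50 − $12,891.50 = $89,247.00

$89,247.00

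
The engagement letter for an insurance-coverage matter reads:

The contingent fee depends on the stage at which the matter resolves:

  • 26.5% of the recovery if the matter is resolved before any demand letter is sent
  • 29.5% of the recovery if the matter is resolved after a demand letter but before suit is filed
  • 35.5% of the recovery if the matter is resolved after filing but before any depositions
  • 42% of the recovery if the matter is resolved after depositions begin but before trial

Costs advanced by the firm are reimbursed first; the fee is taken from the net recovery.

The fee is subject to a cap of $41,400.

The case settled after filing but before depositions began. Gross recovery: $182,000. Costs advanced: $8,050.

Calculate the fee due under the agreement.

$41,400.00

Fee base (net of costs): $182,000 − $8,050 = $173,950
The matter settled after filing but before depositions began, so the 35.5% rate applies.
$173,950 × 35.5% = $61,752.25
$61,752.25 exceeds the $41,400 cap, so the fee is capped at $41,400.00.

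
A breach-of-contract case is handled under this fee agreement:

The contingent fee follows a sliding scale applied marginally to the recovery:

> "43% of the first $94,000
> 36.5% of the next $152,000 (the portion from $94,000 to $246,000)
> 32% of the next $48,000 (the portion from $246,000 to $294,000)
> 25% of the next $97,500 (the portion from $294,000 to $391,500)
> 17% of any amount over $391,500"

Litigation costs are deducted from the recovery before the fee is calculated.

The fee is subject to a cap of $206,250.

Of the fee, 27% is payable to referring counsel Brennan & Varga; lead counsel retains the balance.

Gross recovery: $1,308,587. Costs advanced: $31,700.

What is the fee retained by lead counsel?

Fee base (net of costs): $1,308,587 − $31,700 = $1,276,887
First $94,000 at 43% = $40,420.00
Next $152,000 at 36.5% = $55,480.00
Next $48,000 at 32% = $15,360.00
Next $97,500 at 25% = $24,375.00
Remaining $885,387 at 17% = $150,515.79
Fee: $40,420.00 + $55,480.00 + $15,360.00 + $24,375.00 + $150,515.79 = $286,150.79
$286,150.79 exceeds the $206,250 cap, so the fee is capped at $206,250.00.
Referral share: 27% of $206,250.00 = $55,687.50; lead counsel retains $206,250.00 − $55,687.50 = $150,562.50.

$150,562.50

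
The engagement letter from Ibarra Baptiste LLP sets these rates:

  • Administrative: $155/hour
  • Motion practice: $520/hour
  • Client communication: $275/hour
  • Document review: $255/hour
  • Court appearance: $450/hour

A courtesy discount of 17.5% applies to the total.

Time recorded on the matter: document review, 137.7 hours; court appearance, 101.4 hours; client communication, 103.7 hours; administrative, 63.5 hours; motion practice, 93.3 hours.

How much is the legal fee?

Administrative: 63.5 × $155 = $9,842.50
Motion practice: 93.3 × $520 = $48,516.00
Client communication: 103.7 × $275 = $28,517.50
Document review: 137.7 × $255 = $35,113.50
Court appearance: 101.4 × $450 = $45,630.00
Subtotal: $167,619.50
Less 17.5% discount: −$29,333.41
Total: $167,619.50 − $29,333.41 = $138,286.09

$138,286.09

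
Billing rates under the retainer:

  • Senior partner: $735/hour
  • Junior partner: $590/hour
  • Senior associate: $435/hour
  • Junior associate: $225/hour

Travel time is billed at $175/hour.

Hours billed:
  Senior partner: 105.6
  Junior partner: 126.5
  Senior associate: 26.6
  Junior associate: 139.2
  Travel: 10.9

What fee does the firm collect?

Senior partner: 105.6 × $735 = $77,616.00
Junior partner: 126.5 × $590 = $74,635.00
Senior associate: 26.6 × $435 = $11,571.00
Junior associate: 139.2 × $225 = $31,320.00
Subtotal: $77,616.00 + $74,635.00 + $11,571.00 + $31,320.00 = $195,142.00
Travel: 10.9 × $175 = $1,907.50
Total: $195,142.00 + $1,907.50 = $197,049.50

$197,049.50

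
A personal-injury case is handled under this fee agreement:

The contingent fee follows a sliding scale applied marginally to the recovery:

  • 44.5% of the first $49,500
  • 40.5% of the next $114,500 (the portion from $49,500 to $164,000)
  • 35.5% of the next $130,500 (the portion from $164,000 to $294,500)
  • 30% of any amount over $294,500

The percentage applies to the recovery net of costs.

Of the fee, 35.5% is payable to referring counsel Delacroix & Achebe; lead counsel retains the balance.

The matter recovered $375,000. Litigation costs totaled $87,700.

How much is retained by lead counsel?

Fee base (net of costs): $375,000 − $87,700 = $287,300
First $49,500 at 44.5% = $22,027.50
Next $114,500 at 40.5% = $46,372.50
Remaining $123,300 at 35.5% = $43,771.50
Fee: $22,027.50 + $46,372.50 + $43,771.50 = $112,171.50
Referral share: 35.5% of $112,171.50 = $39,820.88; lead counsel retains $112,171.50 − $39,820.88 = $72,350.62.

$72,350.62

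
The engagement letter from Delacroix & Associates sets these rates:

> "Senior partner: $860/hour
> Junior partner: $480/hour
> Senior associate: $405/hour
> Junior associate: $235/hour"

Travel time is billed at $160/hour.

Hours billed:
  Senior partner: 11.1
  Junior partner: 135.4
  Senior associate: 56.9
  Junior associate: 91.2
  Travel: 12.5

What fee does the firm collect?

$121,014.50

Senior partner: 11.1 × $860 = $9,546.00
Junior partner: 135.4 × $480 = $64,992.00
Senior associate: 56.9 × $405 = $23,044.50
Junior associate: 91.2 × $235 = $21,432.00
Subtotal: $9,546.00 + $64,992.00 + $23,044.50 + $21,432.00 = $119,014.50
Travel: 12.5 × $160 = $2,000.00
Total: $119,014.50 + $2,000.00 = $121,014.50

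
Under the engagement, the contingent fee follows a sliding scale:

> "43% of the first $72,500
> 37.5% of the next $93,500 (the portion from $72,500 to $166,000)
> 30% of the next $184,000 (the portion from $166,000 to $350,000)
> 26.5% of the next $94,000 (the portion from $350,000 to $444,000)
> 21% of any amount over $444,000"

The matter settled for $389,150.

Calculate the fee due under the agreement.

First $72,500 at 43% = $31,175.00
Next $93,500 at 37.5% = $35,062.50
Next $184,000 at 30% = $55,200.00
Remaining $39,150 at 26.5% = $10,374.75
Fee: $31,175.00 + $35,062.50 + $55,200.00 + $10,374.75 = $131,812.25

$131,812.25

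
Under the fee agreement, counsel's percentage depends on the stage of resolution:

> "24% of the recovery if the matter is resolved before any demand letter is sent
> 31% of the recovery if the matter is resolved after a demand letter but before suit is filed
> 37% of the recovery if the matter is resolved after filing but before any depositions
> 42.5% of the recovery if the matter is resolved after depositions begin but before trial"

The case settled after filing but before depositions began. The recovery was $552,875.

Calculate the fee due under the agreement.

The matter settled after filing but before depositions began, so the 37% rate applies.
$552,875 × 37% = $204,563.75

$204,563.75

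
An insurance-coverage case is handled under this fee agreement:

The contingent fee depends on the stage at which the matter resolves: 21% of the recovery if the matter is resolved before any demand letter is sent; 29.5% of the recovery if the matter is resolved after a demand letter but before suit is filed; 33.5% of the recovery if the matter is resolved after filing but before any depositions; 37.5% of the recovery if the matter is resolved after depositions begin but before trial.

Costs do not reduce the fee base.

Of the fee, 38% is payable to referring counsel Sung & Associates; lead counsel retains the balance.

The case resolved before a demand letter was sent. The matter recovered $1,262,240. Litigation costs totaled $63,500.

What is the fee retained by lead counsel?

Fee base is the gross recovery, $1,262,240; costs are reimbursed separately.
The matter resolved before a demand letter was sent, so the 21% rate applies.
$1,262,240 × 21% = $265,070.40
Referral share: 38% of $265,070.40 = $100,726.75; lead counsel retains $265,070.40 − $100,726.75 = $164,343.65.

$164,343.65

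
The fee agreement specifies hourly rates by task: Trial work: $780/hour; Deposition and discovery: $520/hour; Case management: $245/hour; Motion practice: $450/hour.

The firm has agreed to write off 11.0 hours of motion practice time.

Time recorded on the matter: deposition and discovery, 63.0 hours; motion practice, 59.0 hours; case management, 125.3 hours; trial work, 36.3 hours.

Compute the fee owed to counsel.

Trial work: 36.3 × $780 = $28,314.00
Deposition and discovery: 63.0 × $520 = $32,760.00
Case management: 125.3 × $245 = $30,698.50
Motion practice: 59.0 × $450 = $26,550.00
Subtotal: $118,322.50
Write-off: 11.0 × $450 = $4,950.00
Total: $118,322.50 − $4,950.00 = $113,372.50

$113,372.50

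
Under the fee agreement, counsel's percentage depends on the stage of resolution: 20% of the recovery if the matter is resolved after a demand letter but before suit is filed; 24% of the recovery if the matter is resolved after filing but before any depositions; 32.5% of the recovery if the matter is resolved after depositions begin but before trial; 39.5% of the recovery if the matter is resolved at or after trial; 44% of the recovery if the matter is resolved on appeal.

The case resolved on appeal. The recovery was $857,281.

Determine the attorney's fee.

The matter resolved on appeal, so the 44% rate applies.
$857,281 × 44% = $377,203.64

$377,203.64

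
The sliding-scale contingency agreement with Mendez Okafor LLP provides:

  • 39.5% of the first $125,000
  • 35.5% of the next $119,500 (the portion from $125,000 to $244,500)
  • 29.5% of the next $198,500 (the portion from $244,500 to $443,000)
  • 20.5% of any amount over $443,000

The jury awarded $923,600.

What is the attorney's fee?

$248,878.00

First $125,000 at 39.5% = $49,375.00
Next $119,500 at 35.5% = $42,422.50
Next $198,500 at 29.5% = $58,557.50
Remaining $480,600 at 20.5% = $98,523.00
Fee: $49,375.00 + $42,422.50 + $58,557.50 + $98,523.00 = $248,878.00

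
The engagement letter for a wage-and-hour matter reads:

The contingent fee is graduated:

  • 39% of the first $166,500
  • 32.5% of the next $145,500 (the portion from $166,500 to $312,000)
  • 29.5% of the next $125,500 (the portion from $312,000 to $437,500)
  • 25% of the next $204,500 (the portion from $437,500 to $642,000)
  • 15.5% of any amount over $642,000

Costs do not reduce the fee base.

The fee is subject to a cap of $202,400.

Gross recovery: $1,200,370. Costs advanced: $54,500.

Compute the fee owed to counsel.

Fee base is the gross recovery, $1,200,370; costs are reimbursed separately.
First $166,500 at 39% = $64,935.00
Next $145,500 at 32.5% = $47,287.50
Next $125,500 at 29.5% = $37,022.50
Next $204,500 at 25% = $51,125.00
Remaining $558,370 at 15.5% = $86,547.35
Fee: $64,935.00 + $47,287.50 + $37,022.50 + $51,125.00 + $86,547.35 = $286,917.35
$286,917.35 exceeds the $202,400 cap, so the fee is capped at $202,400.00.

$202,400.00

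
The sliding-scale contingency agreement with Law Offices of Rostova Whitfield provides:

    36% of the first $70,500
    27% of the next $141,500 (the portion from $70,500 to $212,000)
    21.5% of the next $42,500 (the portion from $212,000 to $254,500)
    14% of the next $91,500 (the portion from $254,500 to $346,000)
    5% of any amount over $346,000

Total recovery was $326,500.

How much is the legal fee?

$82,802.50

First $70,500 at 36% = $25,380.00
Next $141,500 at 27% = $38,205.00
Next $42,500 at 21.5% = $9,137.50
Remaining $72,000 at 14% = $10,080.00
Fee: $25,380.00 + $38,205.00 + $9,137.50 + $10,080.00 = $82,802.50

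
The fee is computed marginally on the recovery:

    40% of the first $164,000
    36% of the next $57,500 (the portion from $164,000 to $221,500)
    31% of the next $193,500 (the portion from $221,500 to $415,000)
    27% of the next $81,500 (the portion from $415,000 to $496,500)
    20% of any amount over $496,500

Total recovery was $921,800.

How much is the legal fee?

First $164,000 at 40% = $65,600.00
Next $57,500 at 36% = $20,700.00
Next $193,500 at 31% = $59,985.00
Next $81,500 at 27% = $22,005.00
Remaining $425,300 at 20% = $85,060.00
Fee: $65,600.00 + $20,700.00 + $59,985.00 + $22,005.00 + $85,060.00 = $253,350.00

$253,350.00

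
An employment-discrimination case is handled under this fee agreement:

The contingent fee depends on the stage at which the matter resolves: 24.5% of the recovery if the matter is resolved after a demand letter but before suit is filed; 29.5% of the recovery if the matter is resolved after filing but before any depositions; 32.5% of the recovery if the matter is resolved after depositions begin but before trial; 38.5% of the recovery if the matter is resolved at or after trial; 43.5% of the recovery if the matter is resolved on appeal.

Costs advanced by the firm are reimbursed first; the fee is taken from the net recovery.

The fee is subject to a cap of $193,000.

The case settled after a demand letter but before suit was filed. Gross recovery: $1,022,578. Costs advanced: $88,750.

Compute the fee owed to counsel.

$193,000.00

Fee base (net of costs): $1,022,578 − $88,750 = $933,828
The matter settled after a demand letter but before suit was filed, so the 24.5% rate applies.
$933,828 × 24.5% = $228,787.86
$228,787.86 exceeds the $193,000 cap, so the fee is capped at $193,000.00.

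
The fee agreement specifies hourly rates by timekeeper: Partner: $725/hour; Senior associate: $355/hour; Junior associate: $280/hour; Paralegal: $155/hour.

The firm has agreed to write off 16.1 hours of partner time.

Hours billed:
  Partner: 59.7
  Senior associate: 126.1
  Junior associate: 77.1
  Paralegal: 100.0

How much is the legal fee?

$113,463.50

Partner: 59.7 × $725 = $43,282.50
Senior associate: 126.1 × $355 = $44,765.50
Junior associate: 77.1 × $280 = $21,588.00
Paralegal: 100.0 × $155 = $15,500.00
Subtotal: $125,136.00
Write-off: 16.1 × $725 = $11,672.50
Total: $125,136.00 − $11,672.50 = $113,463.50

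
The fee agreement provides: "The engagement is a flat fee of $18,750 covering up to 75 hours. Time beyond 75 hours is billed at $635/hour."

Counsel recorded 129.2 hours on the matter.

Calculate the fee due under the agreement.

Flat fee: $18,750.00
Excess hours: 129.2 − 75 = 54.2
Overrun: 54.2 × $635 = $34,417.00
Total: $18,750.00 + $34,417.00 = $53,167.00

$53,167.00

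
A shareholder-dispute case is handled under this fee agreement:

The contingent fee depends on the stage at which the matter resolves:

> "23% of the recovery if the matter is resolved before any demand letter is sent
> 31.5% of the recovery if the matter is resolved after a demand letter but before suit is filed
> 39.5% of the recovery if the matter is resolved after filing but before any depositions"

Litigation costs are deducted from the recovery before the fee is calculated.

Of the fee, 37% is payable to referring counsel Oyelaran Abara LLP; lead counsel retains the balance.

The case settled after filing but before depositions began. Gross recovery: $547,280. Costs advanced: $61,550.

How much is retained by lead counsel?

Fee base (net of costs): $547,280 − $61,550 = $485,730
The matter settled after filing but before depositions began, so the 39.5% rate applies.
$485,730 × 39.5% = $191,863.35
Referral share: 37% of $191,863.35 = $70,989.44; lead counsel retains $191,863.35 − $70,989.44 = $120,873.91.

$120,873.91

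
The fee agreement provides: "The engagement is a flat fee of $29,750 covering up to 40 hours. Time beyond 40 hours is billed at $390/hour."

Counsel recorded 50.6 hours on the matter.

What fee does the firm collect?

Flat fee: $29,750.00
Excess hours: 50.6 − 40 = 10.6
Overrun: 10.6 × $390 = $4,134.00
Total: $29,750.00 + $4,134.00 = $33,884.00

$33,884.00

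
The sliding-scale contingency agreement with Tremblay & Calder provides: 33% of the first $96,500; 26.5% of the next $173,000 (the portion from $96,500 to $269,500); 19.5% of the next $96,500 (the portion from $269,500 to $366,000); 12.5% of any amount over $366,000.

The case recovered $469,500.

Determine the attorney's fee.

First $96,500 at 33% = $31,845.00
Next $173,000 at 26.5% = $45,845.00
Next $96,500 at 19.5% = $18,817.50
Remaining $103,500 at 12.5% = $12,937.50
Fee: $31,845.00 + $45,845.00 + $18,817.50 + $12,937.50 = $109,445.00

$109,445.00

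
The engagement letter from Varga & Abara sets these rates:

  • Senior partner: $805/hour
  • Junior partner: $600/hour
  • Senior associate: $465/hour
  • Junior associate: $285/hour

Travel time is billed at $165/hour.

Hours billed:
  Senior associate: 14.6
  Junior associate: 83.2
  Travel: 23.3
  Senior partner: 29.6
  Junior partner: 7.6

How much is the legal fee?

Senior partner: 29.6 × $805 = $23,828.00
Junior partner: 7.6 × $600 = $4,560.00
Senior associate: 14.6 × $465 = $6,789.00
Junior associate: 83.2 × $285 = $23,712.00
Subtotal: $23,828.00 + $4,560.00 + $6,789.00 + $23,712.00 = $58,889.00
Travel: 23.3 × $165 = $3,844.50
Total: $58,889.00 + $3,844.50 = $62,733.50

$62,733.50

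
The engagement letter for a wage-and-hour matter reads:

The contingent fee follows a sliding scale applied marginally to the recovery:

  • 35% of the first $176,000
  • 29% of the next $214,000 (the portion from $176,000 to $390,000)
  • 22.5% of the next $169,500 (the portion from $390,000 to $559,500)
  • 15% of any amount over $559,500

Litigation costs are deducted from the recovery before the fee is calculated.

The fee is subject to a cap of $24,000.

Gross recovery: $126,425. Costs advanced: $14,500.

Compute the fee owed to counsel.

Fee base (net of costs): $126,425 − $14,500 = $111,925
First $111,925 at 35% = $39,173.75
$39,173.75 exceeds the $24,000 cap, so the fee is capped at $24,000.00.

$24,000.00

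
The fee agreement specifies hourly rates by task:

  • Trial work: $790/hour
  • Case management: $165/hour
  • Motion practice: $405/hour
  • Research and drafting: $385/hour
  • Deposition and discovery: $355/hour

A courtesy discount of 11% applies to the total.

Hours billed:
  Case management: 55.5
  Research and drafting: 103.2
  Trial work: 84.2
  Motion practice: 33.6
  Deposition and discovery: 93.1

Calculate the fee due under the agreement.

$144,238.74

Trial work: 84.2 × $790 = $66,518.00
Case management: 55.5 × $165 = $9,157.50
Motion practice: 33.6 × $405 = $13,608.00
Research and drafting: 103.2 × $385 = $39,732.00
Deposition and discovery: 93.1 × $355 = $33,050.50
Subtotal: $162,066.00
Less 11% discount: −$17,827.26
Total: $162,066.00 − $17,827.26 = $144,238.74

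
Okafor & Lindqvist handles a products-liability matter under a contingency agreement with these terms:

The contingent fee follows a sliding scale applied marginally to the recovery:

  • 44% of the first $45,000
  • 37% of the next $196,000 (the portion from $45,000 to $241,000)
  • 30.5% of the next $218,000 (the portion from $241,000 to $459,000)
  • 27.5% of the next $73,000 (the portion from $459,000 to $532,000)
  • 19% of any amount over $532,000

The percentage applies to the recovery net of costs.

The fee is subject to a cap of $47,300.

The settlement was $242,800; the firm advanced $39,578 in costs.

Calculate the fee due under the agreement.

$47,300.00

Fee base (net of costs): $242,800 − $39,578 = $203,222
First $45,000 at 44% = $19,800.00
Remaining $158,222 at 37% = $58,542.14
Fee: $19,800.00 + $58,542.14 = $78,342.14
$78,342.14 exceeds the $47,300 cap, so the fee is capped at $47,300.00.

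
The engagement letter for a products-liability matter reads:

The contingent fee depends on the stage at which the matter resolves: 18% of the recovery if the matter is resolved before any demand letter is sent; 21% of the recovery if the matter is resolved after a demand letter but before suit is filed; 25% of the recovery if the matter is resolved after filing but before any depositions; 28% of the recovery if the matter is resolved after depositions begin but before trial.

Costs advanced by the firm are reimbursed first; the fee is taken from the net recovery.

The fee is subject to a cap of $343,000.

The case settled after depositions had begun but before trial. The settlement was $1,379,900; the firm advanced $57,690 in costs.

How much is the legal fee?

$343,000.00

Fee base (net of costs): $1,379,900 − $57,690 = $1,322,210
The matter settled after depositions had begun but before trial, so the 28% rate applies.
$1,322,210 × 28% = $370,218.80
$370,218.80 exceeds the $343,000 cap, so the fee is capped at $343,000.00.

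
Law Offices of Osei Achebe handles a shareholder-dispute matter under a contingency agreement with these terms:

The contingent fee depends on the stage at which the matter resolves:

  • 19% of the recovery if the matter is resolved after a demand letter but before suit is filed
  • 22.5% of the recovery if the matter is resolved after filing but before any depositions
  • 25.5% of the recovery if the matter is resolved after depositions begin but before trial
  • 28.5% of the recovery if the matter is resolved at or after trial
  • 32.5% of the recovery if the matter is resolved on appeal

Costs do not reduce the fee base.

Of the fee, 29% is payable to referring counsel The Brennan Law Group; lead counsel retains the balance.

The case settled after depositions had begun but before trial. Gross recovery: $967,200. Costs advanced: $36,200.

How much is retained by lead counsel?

$175,111.56

Fee base is the gross recovery, $967,200; costs are reimbursed separately.
The matter settled after depositions had begun but before trial, so the 25.5% rate applies.
$967,200 × 25.5% = $246,636.00
Referral share: 29% of $246,636.00 = $71,524.44; lead counsel retains $246,636.00 − $71,524.44 = $175,111.56.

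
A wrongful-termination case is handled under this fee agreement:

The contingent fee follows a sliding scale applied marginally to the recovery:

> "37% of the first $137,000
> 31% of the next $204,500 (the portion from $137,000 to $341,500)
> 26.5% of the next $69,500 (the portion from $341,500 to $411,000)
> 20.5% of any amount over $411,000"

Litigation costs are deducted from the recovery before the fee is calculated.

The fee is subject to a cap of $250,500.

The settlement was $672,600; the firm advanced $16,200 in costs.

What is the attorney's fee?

Fee base (net of costs): $672,600 − $16,200 = $656,400
First $137,000 at 37% = $50,690.00
Next $204,500 at 31% = $63,395.00
Next $69,500 at 26.5% = $18,417.50
Remaining $245,400 at 20.5% = $50,307.00
Fee: $50,690.00 + $63,395.00 + $18,417.50 + $50,307.00 = $182,809.50
$182,809.50 is under the $250,500 cap.

$182,809.50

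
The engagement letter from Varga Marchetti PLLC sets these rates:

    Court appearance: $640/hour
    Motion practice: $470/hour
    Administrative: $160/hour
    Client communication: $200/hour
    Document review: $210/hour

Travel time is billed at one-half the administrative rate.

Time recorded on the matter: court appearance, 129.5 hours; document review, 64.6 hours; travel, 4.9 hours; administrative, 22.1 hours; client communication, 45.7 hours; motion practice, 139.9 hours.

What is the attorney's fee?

Court appearance: 129.5 × $640 = $82,880.00
Motion practice: 139.9 × $470 = $65,753.00
Administrative: 22.1 × $160 = $3,536.00
Client communication: 45.7 × $200 = $9,140.00
Document review: 64.6 × $210 = $13,566.00
Subtotal: $82,880.00 + $65,753.00 + $3,536.00 + $9,140.00 + $13,566.00 = $174,875.00
Travel: 4.9 × ($160 ÷ 2) = 4.9 × $80.00 = $392.00
Total: $174,875.00 + $392.00 = $175,267.00

$175,267.00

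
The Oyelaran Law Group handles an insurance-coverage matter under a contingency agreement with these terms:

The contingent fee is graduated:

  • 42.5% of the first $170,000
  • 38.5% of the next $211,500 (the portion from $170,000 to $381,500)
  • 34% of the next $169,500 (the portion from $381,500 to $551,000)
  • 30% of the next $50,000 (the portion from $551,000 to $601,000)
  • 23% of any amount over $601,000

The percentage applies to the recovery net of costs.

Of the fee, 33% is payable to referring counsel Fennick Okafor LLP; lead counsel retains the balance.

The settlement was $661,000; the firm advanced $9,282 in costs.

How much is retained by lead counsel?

Fee base (net of costs): $661,000 − $9,282 = $651,718
First $170,000 at 42.5% = $72,250.00
Next $211,500 at 38.5% = $81,427.50
Next $169,500 at 34% = $57,630.00
Next $50,000 at 30% = $15,000.00
Remaining $50,718 at 23% = $11,665.14
Fee: $72,250.00 + $81,427.50 + $57,630.00 + $15,000.00 + $11,665.14 = $237,972.64
Referral share: 33% of $237,972.64 = $78,530.97; lead counsel retains $237,972.64 − $78,530.97 = $159,441.67.

$159,441.67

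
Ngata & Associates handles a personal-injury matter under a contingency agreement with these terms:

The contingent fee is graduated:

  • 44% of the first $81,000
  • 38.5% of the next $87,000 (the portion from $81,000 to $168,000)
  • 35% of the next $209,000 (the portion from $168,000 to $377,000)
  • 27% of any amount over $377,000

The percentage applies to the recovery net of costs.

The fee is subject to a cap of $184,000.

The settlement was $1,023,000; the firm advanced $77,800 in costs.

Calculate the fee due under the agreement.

$184,000.00

Fee base (net of costs): $1,023,000 − $77,800 = $945,200
First $81,000 at 44% = $35,640.00
Next $87,000 at 38.5% = $33,495.00
Next $209,000 at 35% = $73,150.00
Remaining $568,200 at 27% = $153,414.00
Fee: $35,640.00 + $33,495.00 + $73,150.00 + $153,414.00 = $295,699.00
$295,699.00 exceeds the $184,000 cap, so the fee is capped at $184,000.00.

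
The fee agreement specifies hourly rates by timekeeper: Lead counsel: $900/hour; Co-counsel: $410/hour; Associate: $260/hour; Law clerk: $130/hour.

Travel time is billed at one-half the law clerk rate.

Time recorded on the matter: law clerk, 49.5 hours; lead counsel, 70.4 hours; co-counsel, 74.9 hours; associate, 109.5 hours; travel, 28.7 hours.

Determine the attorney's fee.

$130,839.50

Lead counsel: 70.4 × $900 = $63,360.00
Co-counsel: 74.9 × $410 = $30,709.00
Associate: 109.5 × $260 = $28,470.00
Law clerk: 49.5 × $130 = $6,435.00
Subtotal: $63,360.00 + $30,709.00 + $28,470.00 + $6,435.00 = $128,974.00
Travel: 28.7 × ($130 ÷ 2) = 28.7 × $65.00 = $1,865.50
Total: $128,974.00 + $1,865.50 = $130,839.50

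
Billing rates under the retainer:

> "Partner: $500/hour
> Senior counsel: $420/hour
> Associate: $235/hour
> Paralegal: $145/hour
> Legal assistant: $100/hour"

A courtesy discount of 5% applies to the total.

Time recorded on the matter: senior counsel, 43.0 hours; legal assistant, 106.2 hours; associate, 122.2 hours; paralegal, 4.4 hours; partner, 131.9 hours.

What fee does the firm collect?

Partner: 131.9 × $500 = $65,950.00
Senior counsel: 43.0 × $420 = $18,060.00
Associate: 122.2 × $235 = $28,717.00
Paralegal: 4.4 × $145 = $638.00
Legal assistant: 106.2 × $100 = $10,620.00
Subtotal: $123,985.00
Less 5% discount: −$6,199.25
Total: $123,985.00 − $6,199.25 = $117,785.75

$117,785.75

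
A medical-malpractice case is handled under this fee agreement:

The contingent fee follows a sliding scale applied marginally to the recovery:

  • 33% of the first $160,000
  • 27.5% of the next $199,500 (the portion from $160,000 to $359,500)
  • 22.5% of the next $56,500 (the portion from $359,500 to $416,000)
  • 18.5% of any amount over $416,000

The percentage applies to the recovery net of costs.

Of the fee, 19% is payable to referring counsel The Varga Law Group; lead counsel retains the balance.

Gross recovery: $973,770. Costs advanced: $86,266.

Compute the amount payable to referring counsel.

$39,444.62

Fee base (net of costs): $973,770 − $86,266 = $887,504
First $160,000 at 33% = $52,800.00
Next $199,500 at 27.5% = $54,862.50
Next $56,500 at 22.5% = $12,712.50
Remaining $471,504 at 18.5% = $87,228.24
Fee: $52,800.00 + $54,862.50 + $12,712.50 + $87,228.24 = $207,603.24
Referral share: 19% of $207,603.24 = $39,444.62; lead counsel retains $207,603.24 − $39,444.62 = $168,158.62.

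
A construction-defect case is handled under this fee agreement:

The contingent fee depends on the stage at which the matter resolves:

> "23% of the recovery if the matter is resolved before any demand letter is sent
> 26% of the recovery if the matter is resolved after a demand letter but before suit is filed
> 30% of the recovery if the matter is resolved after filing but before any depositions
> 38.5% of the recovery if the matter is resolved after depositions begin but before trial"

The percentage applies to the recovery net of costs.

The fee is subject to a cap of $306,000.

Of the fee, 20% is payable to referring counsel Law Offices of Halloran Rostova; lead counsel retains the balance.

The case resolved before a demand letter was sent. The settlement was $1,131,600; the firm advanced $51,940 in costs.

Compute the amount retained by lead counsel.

Fee base (net of costs): $1,131,600 − $51,940 = $1,079,660
The matter resolved before a demand letter was sent, so the 23% rate applies.
$1,079,660 × 23% = $248,321.80
$248,321.80 is under the $306,000 cap.
Referral share: 20% of $248,321.80 = $49,664.36; lead counsel retains $248,321.80 − $49,664.36 = $198,657.44.

$198,657.44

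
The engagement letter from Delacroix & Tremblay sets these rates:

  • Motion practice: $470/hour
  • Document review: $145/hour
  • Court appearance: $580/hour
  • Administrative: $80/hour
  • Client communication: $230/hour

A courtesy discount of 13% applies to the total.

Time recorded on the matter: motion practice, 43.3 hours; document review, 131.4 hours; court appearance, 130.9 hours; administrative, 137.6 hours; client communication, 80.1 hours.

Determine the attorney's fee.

$125,938.59

Motion practice: 43.3 × $470 = $20,351.00
Document review: 131.4 × $145 = $19,053.00
Court appearance: 130.9 × $580 = $75,922.00
Administrative: 137.6 × $80 = $11,008.00
Client communication: 80.1 × $230 = $18,423.00
Subtotal: $144,757.00
Less 13% discount: −$18,818.41
Total: $144,757.00 − $18,818.41 = $125,938.59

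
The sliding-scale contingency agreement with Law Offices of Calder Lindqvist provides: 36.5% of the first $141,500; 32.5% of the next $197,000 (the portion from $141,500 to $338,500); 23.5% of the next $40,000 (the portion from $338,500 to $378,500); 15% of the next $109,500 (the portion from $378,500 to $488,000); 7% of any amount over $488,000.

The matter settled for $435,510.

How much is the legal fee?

$133,624.00

First $141,500 at 36.5% = $51,647.50
Next $197,000 at 32.5% = $64,025.00
Next $40,000 at 23.5% = $9,400.00
Remaining $57,010 at 15% = $8,551.50
Fee: $51,647.50 + $64,025.00 + $9,400.00 + $8,551.50 = $133,624.00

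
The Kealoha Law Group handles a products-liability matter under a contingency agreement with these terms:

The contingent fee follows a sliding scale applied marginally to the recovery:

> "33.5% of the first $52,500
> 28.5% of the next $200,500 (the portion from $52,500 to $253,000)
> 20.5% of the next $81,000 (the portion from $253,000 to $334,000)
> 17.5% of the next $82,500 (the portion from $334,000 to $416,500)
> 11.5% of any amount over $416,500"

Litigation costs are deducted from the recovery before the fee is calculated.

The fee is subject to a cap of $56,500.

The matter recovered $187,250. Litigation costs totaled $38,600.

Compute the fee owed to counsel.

Fee base (net of costs): $187,250 − $38,600 = $148,650
First $52,500 at 33.5% = $17,587.50
Remaining $96,150 at 28.5% = $27,402.75
Fee: $17,587.50 + $27,402.75 = $44,990.25
$44,990.25 is under the $56,500 cap.

$44,990.25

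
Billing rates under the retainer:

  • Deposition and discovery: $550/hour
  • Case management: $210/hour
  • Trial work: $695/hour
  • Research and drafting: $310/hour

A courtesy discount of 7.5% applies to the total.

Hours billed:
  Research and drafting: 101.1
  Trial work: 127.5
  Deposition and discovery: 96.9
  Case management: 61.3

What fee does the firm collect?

Deposition and discovery: 96.9 × $550 = $53,295.00
Case management: 61.3 × $210 = $12,873.00
Trial work: 127.5 × $695 = $88,612.50
Research and drafting: 101.1 × $310 = $31,341.00
Subtotal: $186,121.50
Less 7.5% discount: −$13,959.11
Total: $186,121.50 − $13,959.11 = $172,162.39

$172,162.39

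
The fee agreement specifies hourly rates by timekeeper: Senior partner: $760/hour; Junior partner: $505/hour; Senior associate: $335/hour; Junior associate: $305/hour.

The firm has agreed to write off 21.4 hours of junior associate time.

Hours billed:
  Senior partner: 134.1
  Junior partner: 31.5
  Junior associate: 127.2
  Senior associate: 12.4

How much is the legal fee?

Senior partner: 134.1 × $760 = $101,916.00
Junior partner: 31.5 × $505 = $15,907.50
Senior associate: 12.4 × $335 = $4,154.00
Junior associate: 127.2 × $305 = $38,796.00
Subtotal: $160,773.50
Write-off: 21.4 × $305 = $6,527.00
Total: $160,773.50 − $6,527.00 = $154,246.50

$154,246.50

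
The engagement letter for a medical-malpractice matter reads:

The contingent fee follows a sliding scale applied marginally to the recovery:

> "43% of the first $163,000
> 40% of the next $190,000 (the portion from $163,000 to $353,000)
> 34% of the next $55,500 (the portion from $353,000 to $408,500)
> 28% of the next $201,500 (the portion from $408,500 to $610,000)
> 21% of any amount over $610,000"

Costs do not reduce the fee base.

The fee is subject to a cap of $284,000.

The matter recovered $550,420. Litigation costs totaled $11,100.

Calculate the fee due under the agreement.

Fee base is the gross recovery, $550,420; costs are reimbursed separately.
First $163,000 at 43% = $70,090.00
Next $190,000 at 40% = $76,000.00
Next $55,500 at 34% = $18,870.00
Remaining $141,920 at 28% = $39,737.60
Fee: $70,090.00 + $76,000.00 + $18,870.00 + $39,737.60 = $204,697.60
$204,697.60 is under the $284,000 cap.

$204,697.60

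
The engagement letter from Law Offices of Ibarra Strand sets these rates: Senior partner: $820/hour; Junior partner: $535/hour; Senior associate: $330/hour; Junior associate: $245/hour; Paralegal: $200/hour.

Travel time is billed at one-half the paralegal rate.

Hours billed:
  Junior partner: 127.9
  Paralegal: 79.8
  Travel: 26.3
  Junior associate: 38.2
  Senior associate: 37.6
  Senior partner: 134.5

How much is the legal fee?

$219,073.50

Senior partner: 134.5 × $820 = $110,290.00
Junior partner: 127.9 × $535 = $68,426.50
Senior associate: 37.6 × $330 = $12,408.00
Junior associate: 38.2 × $245 = $9,359.00
Paralegal: 79.8 × $200 = $15,960.00
Subtotal: $110,290.00 + $68,426.50 + $12,408.00 + $9,359.00 + $15,960.00 = $216,443.50
Travel: 26.3 × ($200 ÷ 2) = 26.3 × $100.00 = $2,630.00
Total: $216,443.50 + $2,630.00 = $219,073.50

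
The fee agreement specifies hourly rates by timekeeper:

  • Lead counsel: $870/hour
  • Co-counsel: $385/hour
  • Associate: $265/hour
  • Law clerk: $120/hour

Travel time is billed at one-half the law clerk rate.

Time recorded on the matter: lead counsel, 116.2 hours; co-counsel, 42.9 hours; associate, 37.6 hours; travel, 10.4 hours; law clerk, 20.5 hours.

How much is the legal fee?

Lead counsel: 116.2 × $870 = $101,094.00
Co-counsel: 42.9 × $385 = $16,516.50
Associate: 37.6 × $265 = $9,964.00
Law clerk: 20.5 × $120 = $2,460.00
Subtotal: $101,094.00 + $16,516.50 + $9,964.00 + $2,460.00 = $130,034.50
Travel: 10.4 × ($120 ÷ 2) = 10.4 × $60.00 = $624.00
Total: $130,034.50 + $624.00 = $130,658.50

$130,658.50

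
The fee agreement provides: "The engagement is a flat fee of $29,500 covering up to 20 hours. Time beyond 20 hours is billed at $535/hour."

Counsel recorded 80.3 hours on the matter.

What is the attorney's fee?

$61,760.50

Flat fee: $29,500.00
Excess hours: 80.3 − 20 = 60.3
Overrun: 60.3 × $535 = $32,260.50
Total: $29,500.00 + $32,260.50 = $61,760.50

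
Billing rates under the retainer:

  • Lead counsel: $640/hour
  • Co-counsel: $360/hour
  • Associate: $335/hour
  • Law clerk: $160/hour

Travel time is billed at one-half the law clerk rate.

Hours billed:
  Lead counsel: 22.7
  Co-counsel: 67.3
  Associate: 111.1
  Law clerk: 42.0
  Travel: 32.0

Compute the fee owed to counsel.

$85,254.50

Lead counsel: 22.7 × $640 = $14,528.00
Co-counsel: 67.3 × $360 = $24,228.00
Associate: 111.1 × $335 = $37,218.50
Law clerk: 42.0 × $160 = $6,720.00
Subtotal: $14,528.00 + $24,228.00 + $37,218.50 + $6,720.00 = $82,694.50
Travel: 32.0 × ($160 ÷ 2) = 32.0 × $80.00 = $2,560.00
Total: $82,694.50 + $2,560.00 = $85,254.50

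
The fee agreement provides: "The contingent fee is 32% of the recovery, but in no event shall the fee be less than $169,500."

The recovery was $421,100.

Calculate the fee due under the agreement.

$169,500.00

32% of $421,100 = $134,752.00
That is below the $169,500 minimum, so the minimum applies.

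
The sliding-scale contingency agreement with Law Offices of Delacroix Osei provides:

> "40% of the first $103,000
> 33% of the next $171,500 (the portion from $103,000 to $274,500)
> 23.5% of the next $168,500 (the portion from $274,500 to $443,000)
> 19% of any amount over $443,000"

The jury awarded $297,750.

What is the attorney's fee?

$103,258.75

First $103,000 at 40% = $41,200.00
Next $171,500 at 33% = $56,595.00
Remaining $23,250 at 23.5% = $5,463.75
Fee: $41,200.00 + $56,595.00 + $5,463.75 = $103,258.75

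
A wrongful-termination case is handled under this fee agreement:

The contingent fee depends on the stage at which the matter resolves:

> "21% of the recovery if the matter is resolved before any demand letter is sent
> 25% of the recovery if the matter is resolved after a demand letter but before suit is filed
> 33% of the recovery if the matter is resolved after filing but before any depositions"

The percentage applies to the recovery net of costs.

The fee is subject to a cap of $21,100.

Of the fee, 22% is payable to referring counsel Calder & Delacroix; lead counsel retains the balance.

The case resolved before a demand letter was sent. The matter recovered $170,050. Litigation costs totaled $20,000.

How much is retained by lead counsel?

$16,458.00

Fee base (net of costs): $170,050 − $20,000 = $150,050
The matter resolved before a demand letter was sent, so the 21% rate applies.
$150,050 × 21% = $31,510.50
$31,510.50 exceeds the $21,100 cap, so the fee is capped at $21,100.00.
Referral share: 22% of $21,100.00 = $4,642.00; lead counsel retains $21,100.00 − $4,642.00 = $16,458.00.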